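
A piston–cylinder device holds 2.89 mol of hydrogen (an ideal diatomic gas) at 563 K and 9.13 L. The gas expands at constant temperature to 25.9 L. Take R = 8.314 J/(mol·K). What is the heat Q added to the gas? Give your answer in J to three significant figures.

Isothermal ⇒ ΔU = 0, so Q = W = nRT ln(V₂/V₁).
Q = (2.89)(8.314)(563) ln(25.9/9.13) = 13527 × 1.043 = 14105 J.

Q ≈ 14100 J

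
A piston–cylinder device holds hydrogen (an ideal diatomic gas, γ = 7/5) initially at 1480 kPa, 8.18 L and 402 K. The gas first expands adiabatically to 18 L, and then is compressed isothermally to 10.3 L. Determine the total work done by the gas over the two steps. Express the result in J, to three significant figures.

W_total ≈ 3260 J

Step 1 (adiabatic): W = (P₁V₁ − P₂V₂)/(γ−1) = (12106 − 8831)/0.4 = 8189 J.
After step 1: P = 490.6 kPa, V = 18 L, T = 293.2 K.
Step 2 (isothermal): W = P₁V₁ ln(V₂/V₁) = (8831) ln(10.3/18) = -4930 J.
W_total = 8189 − 4930 = 3259 J.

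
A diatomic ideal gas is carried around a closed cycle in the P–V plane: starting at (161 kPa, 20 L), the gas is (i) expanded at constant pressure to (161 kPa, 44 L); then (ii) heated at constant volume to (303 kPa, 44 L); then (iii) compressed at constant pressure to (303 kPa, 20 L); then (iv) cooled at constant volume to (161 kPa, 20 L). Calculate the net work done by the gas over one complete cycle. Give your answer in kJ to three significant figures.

Constant-volume legs do no work.
W(i) = (161)(44 − 20) = 3864 J; W(iii) = (303)(20 − 44) = -7272 J.
W_net = 3864 − 7272 = -3408 J (the counter-clockwise enclosed area).

W_net ≈ -3.41 kJ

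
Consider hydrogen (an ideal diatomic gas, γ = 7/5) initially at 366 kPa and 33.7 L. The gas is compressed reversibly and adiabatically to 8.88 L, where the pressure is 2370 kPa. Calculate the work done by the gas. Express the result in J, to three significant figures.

Adiabatic: W = (P₁V₁ − P₂V₂)/(γ − 1) with γ = 7/5.
P₁V₁ = 12334 J, P₂V₂ = 21046 J.
W = (12334 − 21046) / 0.4 = -21779 J.

W ≈ -21800 J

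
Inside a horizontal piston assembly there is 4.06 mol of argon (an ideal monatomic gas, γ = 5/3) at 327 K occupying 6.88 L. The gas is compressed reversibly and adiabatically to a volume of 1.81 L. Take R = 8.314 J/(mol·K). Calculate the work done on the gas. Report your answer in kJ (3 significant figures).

Adiabatic: TV^(γ−1) = const with γ = 5/3.
T₂ = T₁ (V₁/V₂)^(γ−1) = 327 × (6.88/1.81)^0.667 = 327 × 2.436 = 796.4 K.
W_by = nCᵥ(T₁ − T₂) = (4.06)(12.47)(327 − 796.4) = -23769 J.
Work on gas = −W_by = 23769 J.

W ≈ 23.8 kJ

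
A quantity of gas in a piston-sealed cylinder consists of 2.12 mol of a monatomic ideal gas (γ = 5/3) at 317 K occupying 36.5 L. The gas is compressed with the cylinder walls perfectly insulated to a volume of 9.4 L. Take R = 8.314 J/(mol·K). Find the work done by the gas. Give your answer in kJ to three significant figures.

W ≈ -12.3 kJ

Adiabatic: TV^(γ−1) = const with γ = 5/3.
T₂ = T₁ (V₁/V₂)^(γ−1) = 317 × (36.5/9.4)^0.667 = 317 × 2.47 = 783.1 K.
W_by = nCᵥ(T₁ − T₂) = (2.12)(12.47)(317 − 783.1) = -12324 J.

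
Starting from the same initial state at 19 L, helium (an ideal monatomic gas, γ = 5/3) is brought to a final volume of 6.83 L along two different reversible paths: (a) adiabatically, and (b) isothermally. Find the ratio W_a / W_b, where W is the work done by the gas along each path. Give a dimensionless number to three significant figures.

W_a / W_b ≈ 1.43

Path (a) adiabatic: W = P₁V₁(1 − (V₁/V₂)^(γ−1))/(γ−1) → W_a/(P₁V₁) = -1.467.
Path (b) isothermal: W = P₁V₁ ln(V₂/V₁) → W_b/(P₁V₁) = -1.023.
W_a / W_b = -1.467 / -1.023 = 1.434.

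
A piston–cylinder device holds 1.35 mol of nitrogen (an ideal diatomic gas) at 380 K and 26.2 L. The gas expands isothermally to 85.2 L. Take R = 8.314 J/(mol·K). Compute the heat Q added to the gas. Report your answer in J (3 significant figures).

Isothermal ⇒ ΔU = 0, so Q = W = nRT ln(V₂/V₁).
Q = (1.35)(8.314)(380) ln(85.2/26.2) = 4265 × 1.179 = 5030 J.

Q ≈ 5030 J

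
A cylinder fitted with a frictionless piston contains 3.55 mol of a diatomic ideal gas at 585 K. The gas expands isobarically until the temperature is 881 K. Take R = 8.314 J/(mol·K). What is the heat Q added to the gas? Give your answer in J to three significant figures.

Q ≈ 30600 J

Isobaric: W = nRΔT = (3.55)(8.314)(296) = 8736 J.
ΔU = nCᵥΔT with Cᵥ = 5R/2: ΔU = (3.55)(20.79)(296) = 21841 J.
Q = ΔU + W = 21841 + 8736 = 30577 J.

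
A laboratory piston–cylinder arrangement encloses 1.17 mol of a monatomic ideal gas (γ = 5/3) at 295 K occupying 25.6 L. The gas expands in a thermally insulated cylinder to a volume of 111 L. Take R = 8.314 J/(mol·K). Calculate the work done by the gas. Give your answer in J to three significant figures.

Adiabatic: TV^(γ−1) = const with γ = 5/3.
T₂ = T₁ (V₁/V₂)^(γ−1) = 295 × (25.6/111)^0.667 = 295 × 0.3761 = 110.9 K.
W_by = nCᵥ(T₁ − T₂) = (1.17)(12.47)(295 − 110.9) = 2686 J.

W ≈ 2690 J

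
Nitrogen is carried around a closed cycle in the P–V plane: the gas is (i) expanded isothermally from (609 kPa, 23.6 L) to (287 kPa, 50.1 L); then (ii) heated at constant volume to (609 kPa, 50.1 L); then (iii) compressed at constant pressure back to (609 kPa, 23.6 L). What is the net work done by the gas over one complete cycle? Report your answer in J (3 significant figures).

W_net ≈ -5320 J

Leg (i): W = PᵢVᵢ ln(V_f/Vᵢ) = (14372) ln(50.1/23.6) = 10819 J.
Leg (ii): W = 0.
Leg (iii): W = PΔV = (609)(23.6 − 50.1) = -16138 J.
W_net = 10819 − 16138 = -5319 J.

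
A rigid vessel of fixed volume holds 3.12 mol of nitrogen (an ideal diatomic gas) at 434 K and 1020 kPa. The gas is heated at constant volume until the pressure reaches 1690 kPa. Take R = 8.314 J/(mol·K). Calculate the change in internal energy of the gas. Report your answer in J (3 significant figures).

Constant volume ⇒ W = 0, so Q = ΔU = nCᵥΔT with Cᵥ = 5R/2 = 20.79 J/(mol·K).
At constant V, T₂/T₁ = P₂/P₁ ⇒ ΔT = T₁(P₂/P₁ − 1) = 434·(1690/1020 − 1) = 285.1 K.
ΔU = (3.12)(20.79)(285.1) = 18487 J.

ΔU ≈ 18500 J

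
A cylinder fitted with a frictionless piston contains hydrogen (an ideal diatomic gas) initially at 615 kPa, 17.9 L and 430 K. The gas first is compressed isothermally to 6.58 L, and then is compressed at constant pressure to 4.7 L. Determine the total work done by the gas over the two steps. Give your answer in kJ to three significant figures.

W_total ≈ -14.2 kJ

Step 1 (isothermal): W = P₁V₁ ln(V₂/V₁) = (11008) ln(6.58/17.9) = -11017 J.
After step 1: P = 1673 kPa, V = 6.58 L, T = 430 K.
Step 2 (isobaric): W = PΔV = (1673 kPa)(4.7 − 6.58 L) = -3145 J.
W_total = -11017 − 3145 = -14162 J.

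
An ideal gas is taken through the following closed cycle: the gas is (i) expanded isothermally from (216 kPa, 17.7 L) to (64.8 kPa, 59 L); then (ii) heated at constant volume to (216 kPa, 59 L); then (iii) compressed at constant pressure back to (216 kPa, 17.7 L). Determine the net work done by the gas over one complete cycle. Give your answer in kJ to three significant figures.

W_net ≈ -4.32 kJ

Leg (i): W = PᵢVᵢ ln(V_f/Vᵢ) = (3823) ln(59/17.7) = 4603 J.
Leg (ii): W = 0.
Leg (iii): W = PΔV = (216)(17.7 − 59) = -8921 J.
W_net = 4603 − 8921 = -4318 J.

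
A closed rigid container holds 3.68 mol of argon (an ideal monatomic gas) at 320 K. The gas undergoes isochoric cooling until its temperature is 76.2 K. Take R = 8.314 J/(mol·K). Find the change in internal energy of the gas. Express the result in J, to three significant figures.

Constant volume ⇒ W = 0, so Q = ΔU = nCᵥΔT with Cᵥ = 3R/2 = 12.47 J/(mol·K).
ΔU = (3.68)(12.47)(76.2 − 320) = -11189 J.

ΔU ≈ -11200 J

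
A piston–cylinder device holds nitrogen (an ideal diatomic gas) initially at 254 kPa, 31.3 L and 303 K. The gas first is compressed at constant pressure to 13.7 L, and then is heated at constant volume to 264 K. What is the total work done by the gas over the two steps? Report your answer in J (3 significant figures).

W_total ≈ -4470 J

Step 1 (isobaric): W = PΔV = (254 kPa)(13.7 − 31.3 L) = -4470 J.
Step 2 (isochoric): W = 0 (constant volume).
W_total = -4470 + 0 = -4470 J.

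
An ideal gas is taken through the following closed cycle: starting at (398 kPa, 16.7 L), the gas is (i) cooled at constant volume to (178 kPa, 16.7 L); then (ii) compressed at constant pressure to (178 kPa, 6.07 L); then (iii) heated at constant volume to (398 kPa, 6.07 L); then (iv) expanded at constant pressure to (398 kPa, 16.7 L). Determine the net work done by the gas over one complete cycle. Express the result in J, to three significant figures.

Constant-volume legs do no work.
W(ii) = (178)(6.07 − 16.7) = -1892 J; W(iv) = (398)(16.7 − 6.07) = 4231 J.
W_net = -1892 + 4231 = 2339 J (the clockwise enclosed area).

W_net ≈ 2340 J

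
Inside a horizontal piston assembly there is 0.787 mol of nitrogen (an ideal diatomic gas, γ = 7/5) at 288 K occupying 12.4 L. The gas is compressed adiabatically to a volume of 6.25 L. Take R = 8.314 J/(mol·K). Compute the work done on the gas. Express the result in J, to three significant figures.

W ≈ 1490 J

Adiabatic: TV^(γ−1) = const with γ = 7/5.
T₂ = T₁ (V₁/V₂)^(γ−1) = 288 × (12.4/6.25)^0.4 = 288 × 1.315 = 378.8 K.
W_by = nCᵥ(T₁ − T₂) = (0.787)(20.79)(288 − 378.8) = -1485 J.
Work on gas = −W_by = 1485 J.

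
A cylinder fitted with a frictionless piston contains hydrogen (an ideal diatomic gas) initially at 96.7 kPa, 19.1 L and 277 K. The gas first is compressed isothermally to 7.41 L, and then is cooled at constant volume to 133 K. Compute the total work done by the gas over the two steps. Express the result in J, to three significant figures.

Step 1 (isothermal): W = P₁V₁ ln(V₂/V₁) = (1847) ln(7.41/19.1) = -1749 J.
Step 2 (isochoric): W = 0 (constant volume).
W_total = -1749 + 0 = -1749 J.

W_total ≈ -1750 J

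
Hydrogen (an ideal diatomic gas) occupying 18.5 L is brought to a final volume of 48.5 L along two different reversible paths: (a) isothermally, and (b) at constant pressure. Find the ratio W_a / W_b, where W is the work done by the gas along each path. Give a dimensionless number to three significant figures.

W_a / W_b ≈ 0.594

Path (a) isothermal: W = P₁V₁ ln(V₂/V₁) → W_a/(P₁V₁) = 0.9638.
Path (b) isobaric: W = P₁(V₂ − V₁) → W_b/(P₁V₁) = 1.622.
W_a / W_b = 0.9638 / 1.622 = 0.5943.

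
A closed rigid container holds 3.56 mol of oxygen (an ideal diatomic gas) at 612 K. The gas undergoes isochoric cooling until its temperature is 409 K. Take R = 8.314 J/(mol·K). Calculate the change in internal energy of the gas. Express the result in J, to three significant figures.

ΔU ≈ -15000 J

Constant volume ⇒ W = 0, so Q = ΔU = nCᵥΔT with Cᵥ = 5R/2 = 20.79 J/(mol·K).
ΔU = (3.56)(20.79)(409 − 612) = -15021 J.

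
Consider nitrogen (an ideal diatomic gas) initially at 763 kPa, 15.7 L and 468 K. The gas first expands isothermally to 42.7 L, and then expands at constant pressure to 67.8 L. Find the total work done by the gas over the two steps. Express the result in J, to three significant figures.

Step 1 (isothermal): W = P₁V₁ ln(V₂/V₁) = (11979) ln(42.7/15.7) = 11986 J.
After step 1: P = 280.5 kPa, V = 42.7 L, T = 468 K.
Step 2 (isobaric): W = PΔV = (280.5 kPa)(67.8 − 42.7 L) = 7042 J.
W_total = 11986 + 7042 = 19027 J.

W_total ≈ 19000 J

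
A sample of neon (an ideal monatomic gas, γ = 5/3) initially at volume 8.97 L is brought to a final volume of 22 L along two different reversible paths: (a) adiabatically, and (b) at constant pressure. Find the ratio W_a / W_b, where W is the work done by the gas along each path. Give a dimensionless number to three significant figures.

W_a / W_b ≈ 0.465

Path (a) adiabatic: W = P₁V₁(1 − (V₁/V₂)^(γ−1))/(γ−1) → W_a/(P₁V₁) = 0.6752.
Path (b) isobaric: W = P₁(V₂ − V₁) → W_b/(P₁V₁) = 1.453.
W_a / W_b = 0.6752 / 1.453 = 0.4648.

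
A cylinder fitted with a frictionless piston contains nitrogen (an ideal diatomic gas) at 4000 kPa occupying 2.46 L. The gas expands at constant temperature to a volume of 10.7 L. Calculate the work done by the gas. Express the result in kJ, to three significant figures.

Isothermal: W = nRT ln(V₂/V₁) = P₁V₁ ln(V₂/V₁).
P₁V₁ = (4000 kPa)(2.46 L) = 9840 J.
W = 9840 × ln(10.7/2.46) = 9840 × 1.47
W_by_gas = 14466 J.

W ≈ 14.5 kJ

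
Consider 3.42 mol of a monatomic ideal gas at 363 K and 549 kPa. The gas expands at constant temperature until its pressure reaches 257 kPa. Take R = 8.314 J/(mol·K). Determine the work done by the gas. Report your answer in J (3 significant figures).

Isothermal process: W = nRT ln(V₂/V₁) = nRT ln(P₁/P₂).
W = (3.42)(8.314)(363) × ln(549/257)
  = 10321 × ln(2.136) = 10321 × 0.759
W_by_gas = 7834 J.

W ≈ 7830 J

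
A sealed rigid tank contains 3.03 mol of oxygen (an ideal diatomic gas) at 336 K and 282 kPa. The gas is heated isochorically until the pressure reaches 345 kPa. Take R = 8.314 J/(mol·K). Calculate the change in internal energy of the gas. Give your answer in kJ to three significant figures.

ΔU ≈ 4.73 kJ

Constant volume ⇒ W = 0, so Q = ΔU = nCᵥΔT with Cᵥ = 5R/2 = 20.79 J/(mol·K).
At constant V, T₂/T₁ = P₂/P₁ ⇒ ΔT = T₁(P₂/P₁ − 1) = 336·(345/282 − 1) = 75.06 K.
ΔU = (3.03)(20.79)(75.06) = 4727 J.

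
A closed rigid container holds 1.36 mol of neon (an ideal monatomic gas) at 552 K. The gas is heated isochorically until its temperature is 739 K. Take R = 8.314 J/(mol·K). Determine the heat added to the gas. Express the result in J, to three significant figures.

Constant volume ⇒ W = 0, so Q = ΔU = nCᵥΔT with Cᵥ = 3R/2 = 12.47 J/(mol·K).
ΔU = (1.36)(12.47)(739 − 552) = 3172 J.

Q ≈ 3170 J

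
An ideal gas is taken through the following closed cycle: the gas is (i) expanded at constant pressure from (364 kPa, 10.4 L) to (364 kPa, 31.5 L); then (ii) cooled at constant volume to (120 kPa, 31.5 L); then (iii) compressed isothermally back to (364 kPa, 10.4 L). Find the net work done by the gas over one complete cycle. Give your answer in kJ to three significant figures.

W_net ≈ 3.49 kJ

Leg (i): W = PΔV = (364)(31.5 − 10.4) = 7680 J.
Leg (ii): W = 0.
Leg (iii): W = PᵢVᵢ ln(V_f/Vᵢ) = (3780) ln(10.4/31.5) = -4189 J.
W_net = 7680 − 4189 = 3491 J.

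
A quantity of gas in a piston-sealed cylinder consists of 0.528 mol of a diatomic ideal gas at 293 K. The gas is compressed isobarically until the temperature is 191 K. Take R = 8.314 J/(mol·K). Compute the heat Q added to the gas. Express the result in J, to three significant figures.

Q ≈ -1570 J

Isobaric: W = nRΔT = (0.528)(8.314)(-102) = -447.8 J.
ΔU = nCᵥΔT with Cᵥ = 5R/2: ΔU = (0.528)(20.79)(-102) = -1119 J.
Q = ΔU + W = -1119 − 447.8 = -1567 J.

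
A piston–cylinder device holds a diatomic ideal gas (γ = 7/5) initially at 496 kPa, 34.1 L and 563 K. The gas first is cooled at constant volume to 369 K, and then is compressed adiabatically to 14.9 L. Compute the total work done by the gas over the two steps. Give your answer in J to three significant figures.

W_total ≈ -10900 J

Step 1 (isochoric): W = 0 (constant volume).
After step 1: P = 325.1 kPa (V unchanged).
Step 2 (adiabatic): W = (P₁V₁ − P₂V₂)/(γ−1) = (11085 − 15438)/0.4 = -10880 J.
W_total = 0 − 10880 = -10880 J.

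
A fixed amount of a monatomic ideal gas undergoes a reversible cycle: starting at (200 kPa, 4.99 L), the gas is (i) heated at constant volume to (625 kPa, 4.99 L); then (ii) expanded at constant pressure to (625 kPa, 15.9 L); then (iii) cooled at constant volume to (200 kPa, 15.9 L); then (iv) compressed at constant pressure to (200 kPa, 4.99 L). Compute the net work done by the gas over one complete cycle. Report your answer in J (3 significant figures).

Constant-volume legs do no work.
W(ii) = (625)(15.9 − 4.99) = 6819 J; W(iv) = (200)(4.99 − 15.9) = -2182 J.
W_net = 6819 − 2182 = 4637 J (the clockwise enclosed area).

W_net ≈ 4640 J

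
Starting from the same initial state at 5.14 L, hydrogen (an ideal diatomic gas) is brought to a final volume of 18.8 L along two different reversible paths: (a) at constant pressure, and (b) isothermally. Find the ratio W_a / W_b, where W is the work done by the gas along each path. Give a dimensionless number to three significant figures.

Path (a) isobaric: W = P₁(V₂ − V₁) → W_a/(P₁V₁) = 2.658.
Path (b) isothermal: W = P₁V₁ ln(V₂/V₁) → W_b/(P₁V₁) = 1.297.
W_a / W_b = 2.658 / 1.297 = 2.049.

W_a / W_b ≈ 2.05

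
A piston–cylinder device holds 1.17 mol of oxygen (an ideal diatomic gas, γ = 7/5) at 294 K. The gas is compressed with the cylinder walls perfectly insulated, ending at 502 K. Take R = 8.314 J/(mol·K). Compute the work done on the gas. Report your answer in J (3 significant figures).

W ≈ 5060 J

Adiabatic ⇒ Q = 0, so W_by = −ΔU = nCᵥ(T₁ − T₂).
Cᵥ = 5R/2 = 20.79 J/(mol·K).
W = (1.17)(20.79)(294 − 502) = -5058 J.
Work on gas = −W_by = 5058 J.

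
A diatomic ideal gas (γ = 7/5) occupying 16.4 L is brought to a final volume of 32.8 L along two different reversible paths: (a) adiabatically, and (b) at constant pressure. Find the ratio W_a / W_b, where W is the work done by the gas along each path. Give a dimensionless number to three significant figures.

Path (a) adiabatic: W = P₁V₁(1 − (V₁/V₂)^(γ−1))/(γ−1) → W_a/(P₁V₁) = 0.6054.
Path (b) isobaric: W = P₁(V₂ − V₁) → W_b/(P₁V₁) = 1.
W_a / W_b = 0.6054 / 1 = 0.6054.

W_a / W_b ≈ 0.605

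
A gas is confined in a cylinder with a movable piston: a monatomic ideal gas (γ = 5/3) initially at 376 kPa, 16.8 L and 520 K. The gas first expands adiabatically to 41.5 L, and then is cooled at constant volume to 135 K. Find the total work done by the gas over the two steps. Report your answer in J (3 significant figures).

W_total ≈ 4290 J

Step 1 (adiabatic): W = (P₁V₁ − P₂V₂)/(γ−1) = (6317 − 3457)/0.667 = 4290 J.
Step 2 (isochoric): W = 0 (constant volume).
W_total = 4290 + 0 = 4290 J.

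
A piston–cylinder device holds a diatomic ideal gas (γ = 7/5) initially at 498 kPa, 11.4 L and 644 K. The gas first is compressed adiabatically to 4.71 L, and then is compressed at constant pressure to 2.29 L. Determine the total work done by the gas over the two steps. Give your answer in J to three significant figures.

W_total ≈ -10200 J

Step 1 (adiabatic): W = (P₁V₁ − P₂V₂)/(γ−1) = (5677 − 8085)/0.4 = -6020 J.
After step 1: P = 1717 kPa, V = 4.71 L, T = 917.1 K.
Step 2 (isobaric): W = PΔV = (1717 kPa)(2.29 − 4.71 L) = -4154 J.
W_total = -6020 − 4154 = -10174 J.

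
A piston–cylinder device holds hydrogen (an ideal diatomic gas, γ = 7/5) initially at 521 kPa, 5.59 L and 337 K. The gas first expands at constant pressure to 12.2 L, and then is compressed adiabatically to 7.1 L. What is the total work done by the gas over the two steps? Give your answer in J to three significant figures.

Step 1 (isobaric): W = PΔV = (521 kPa)(12.2 − 5.59 L) = 3444 J.
After step 1: P = 521 kPa, V = 12.2 L, T = 735.5 K.
Step 2 (adiabatic): W = (P₁V₁ − P₂V₂)/(γ−1) = (6356 − 7893)/0.4 = -3842 J.
W_total = 3444 − 3842 = -398 J.

W_total ≈ -398 J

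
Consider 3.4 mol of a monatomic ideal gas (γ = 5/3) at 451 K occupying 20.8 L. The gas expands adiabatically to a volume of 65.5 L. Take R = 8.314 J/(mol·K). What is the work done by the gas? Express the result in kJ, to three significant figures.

W ≈ 10.2 kJ

Adiabatic: TV^(γ−1) = const with γ = 5/3.
T₂ = T₁ (V₁/V₂)^(γ−1) = 451 × (20.8/65.5)^0.667 = 451 × 0.4655 = 209.9 K.
W_by = nCᵥ(T₁ − T₂) = (3.4)(12.47)(451 − 209.9) = 10222 J.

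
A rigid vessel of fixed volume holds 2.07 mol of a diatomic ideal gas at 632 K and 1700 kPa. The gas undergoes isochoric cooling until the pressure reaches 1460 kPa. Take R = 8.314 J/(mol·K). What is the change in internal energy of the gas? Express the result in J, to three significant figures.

Constant volume ⇒ W = 0, so Q = ΔU = nCᵥΔT with Cᵥ = 5R/2 = 20.79 J/(mol·K).
At constant V, T₂/T₁ = P₂/P₁ ⇒ ΔT = T₁(P₂/P₁ − 1) = 632·(1460/1700 − 1) = -89.22 K.
ΔU = (2.07)(20.79)(-89.22) = -3839 J.

ΔU ≈ -3840 J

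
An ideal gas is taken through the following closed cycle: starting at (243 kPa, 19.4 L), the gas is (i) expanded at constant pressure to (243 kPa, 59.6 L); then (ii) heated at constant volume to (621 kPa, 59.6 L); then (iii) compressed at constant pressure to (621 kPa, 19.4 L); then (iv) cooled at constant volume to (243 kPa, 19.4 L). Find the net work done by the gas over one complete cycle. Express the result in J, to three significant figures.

Constant-volume legs do no work.
W(i) = (243)(59.6 − 19.4) = 9769 J; W(iii) = (621)(19.4 − 59.6) = -24964 J.
W_net = 9769 − 24964 = -15196 J (the counter-clockwise enclosed area).

W_net ≈ -15200 J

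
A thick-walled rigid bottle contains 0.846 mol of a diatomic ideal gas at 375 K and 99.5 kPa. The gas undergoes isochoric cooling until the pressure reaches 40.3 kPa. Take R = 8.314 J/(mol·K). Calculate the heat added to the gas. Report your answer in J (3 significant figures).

Q ≈ -3920 J

Constant volume ⇒ W = 0, so Q = ΔU = nCᵥΔT with Cᵥ = 5R/2 = 20.79 J/(mol·K).
At constant V, T₂/T₁ = P₂/P₁ ⇒ ΔT = T₁(P₂/P₁ − 1) = 375·(40.3/99.5 − 1) = -223.1 K.
ΔU = (0.846)(20.79)(-223.1) = -3923 J.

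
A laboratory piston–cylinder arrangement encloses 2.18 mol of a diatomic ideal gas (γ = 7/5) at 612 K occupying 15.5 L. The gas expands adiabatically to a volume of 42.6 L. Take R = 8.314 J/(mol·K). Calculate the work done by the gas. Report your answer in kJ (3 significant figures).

Adiabatic: TV^(γ−1) = const with γ = 7/5.
T₂ = T₁ (V₁/V₂)^(γ−1) = 612 × (15.5/42.6)^0.4 = 612 × 0.6674 = 408.4 K.
W_by = nCᵥ(T₁ − T₂) = (2.18)(20.79)(612 − 408.4) = 9224 J.

W ≈ 9.22 kJ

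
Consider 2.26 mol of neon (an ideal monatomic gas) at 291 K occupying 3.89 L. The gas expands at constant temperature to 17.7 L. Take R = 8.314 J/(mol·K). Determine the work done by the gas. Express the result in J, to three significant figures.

W ≈ 8280 J

Isothermal: W = nRT ln(V₂/V₁).
W = (2.26)(8.314)(291) × ln(17.7/3.89)
  = 5468 × 1.515
W_by_gas = 8285 J.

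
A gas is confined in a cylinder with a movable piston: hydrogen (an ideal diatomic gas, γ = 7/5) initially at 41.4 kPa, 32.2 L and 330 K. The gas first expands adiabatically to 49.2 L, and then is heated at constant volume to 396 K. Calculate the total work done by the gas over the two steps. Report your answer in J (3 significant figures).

W_total ≈ 520 J

Step 1 (adiabatic): W = (P₁V₁ − P₂V₂)/(γ−1) = (1333 − 1125)/0.4 = 519.8 J.
Step 2 (isochoric): W = 0 (constant volume).
W_total = 519.8 + 0 = 519.8 J.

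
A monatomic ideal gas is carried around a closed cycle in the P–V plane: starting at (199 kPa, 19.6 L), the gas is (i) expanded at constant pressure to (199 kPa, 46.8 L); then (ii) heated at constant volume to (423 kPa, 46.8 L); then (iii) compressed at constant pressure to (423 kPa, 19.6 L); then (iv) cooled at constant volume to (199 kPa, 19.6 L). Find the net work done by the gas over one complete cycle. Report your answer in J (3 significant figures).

Constant-volume legs do no work.
W(i) = (199)(46.8 − 19.6) = 5413 J; W(iii) = (423)(19.6 − 46.8) = -11506 J.
W_net = 5413 − 11506 = -6093 J (the counter-clockwise enclosed area).

W_net ≈ -6090 J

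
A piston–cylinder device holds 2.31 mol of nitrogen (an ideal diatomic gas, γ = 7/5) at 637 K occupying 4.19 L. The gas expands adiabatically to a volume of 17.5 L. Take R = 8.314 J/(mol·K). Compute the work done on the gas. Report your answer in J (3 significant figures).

W ≈ -13300 J

Adiabatic: TV^(γ−1) = const with γ = 7/5.
T₂ = T₁ (V₁/V₂)^(γ−1) = 637 × (4.19/17.5)^0.4 = 637 × 0.5645 = 359.6 K.
W_by = nCᵥ(T₁ − T₂) = (2.31)(20.79)(637 − 359.6) = 13319 J.
Work on gas = −W_by = -13319 J.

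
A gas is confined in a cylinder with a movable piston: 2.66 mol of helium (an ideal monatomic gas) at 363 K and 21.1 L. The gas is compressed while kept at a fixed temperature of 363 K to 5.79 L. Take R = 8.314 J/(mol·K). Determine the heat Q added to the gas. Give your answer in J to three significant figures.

Q ≈ -10400 J

Isothermal ⇒ ΔU = 0, so Q = W = nRT ln(V₂/V₁).
Q = (2.66)(8.314)(363) ln(5.79/21.1) = 8028 × -1.293 = -10381 J.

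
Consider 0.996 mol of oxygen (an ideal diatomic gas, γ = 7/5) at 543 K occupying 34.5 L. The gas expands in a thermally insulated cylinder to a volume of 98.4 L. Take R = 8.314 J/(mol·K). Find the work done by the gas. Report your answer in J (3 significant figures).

W ≈ 3850 J

Adiabatic: TV^(γ−1) = const with γ = 7/5.
T₂ = T₁ (V₁/V₂)^(γ−1) = 543 × (34.5/98.4)^0.4 = 543 × 0.6576 = 357.1 K.
W_by = nCᵥ(T₁ − T₂) = (0.996)(20.79)(543 − 357.1) = 3850 J.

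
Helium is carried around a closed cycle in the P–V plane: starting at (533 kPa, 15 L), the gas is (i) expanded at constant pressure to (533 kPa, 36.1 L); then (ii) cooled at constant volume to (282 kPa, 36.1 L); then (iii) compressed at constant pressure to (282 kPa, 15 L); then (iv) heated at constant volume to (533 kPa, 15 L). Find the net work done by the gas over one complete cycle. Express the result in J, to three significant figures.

W_net ≈ 5300 J

Constant-volume legs do no work.
W(i) = (533)(36.1 − 15) = 11246 J; W(iii) = (282)(15 − 36.1) = -5950 J.
W_net = 11246 − 5950 = 5296 J (the clockwise enclosed area).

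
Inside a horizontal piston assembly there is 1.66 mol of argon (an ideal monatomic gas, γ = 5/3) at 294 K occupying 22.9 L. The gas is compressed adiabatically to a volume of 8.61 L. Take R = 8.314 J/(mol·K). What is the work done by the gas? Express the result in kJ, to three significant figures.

Adiabatic: TV^(γ−1) = const with γ = 5/3.
T₂ = T₁ (V₁/V₂)^(γ−1) = 294 × (22.9/8.61)^0.667 = 294 × 1.92 = 564.4 K.
W_by = nCᵥ(T₁ − T₂) = (1.66)(12.47)(294 − 564.4) = -5597 J.

W ≈ -5.60 kJ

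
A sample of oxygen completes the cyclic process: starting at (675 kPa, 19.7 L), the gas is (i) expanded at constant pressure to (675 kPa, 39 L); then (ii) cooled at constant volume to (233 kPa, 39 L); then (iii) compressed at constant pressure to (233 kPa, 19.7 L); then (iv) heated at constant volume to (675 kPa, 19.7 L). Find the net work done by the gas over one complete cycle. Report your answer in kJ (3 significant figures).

Constant-volume legs do no work.
W(i) = (675)(39 − 19.7) = 13028 J; W(iii) = (233)(19.7 − 39) = -4497 J.
W_net = 13028 − 4497 = 8531 J (the clockwise enclosed area).

W_net ≈ 8.53 kJ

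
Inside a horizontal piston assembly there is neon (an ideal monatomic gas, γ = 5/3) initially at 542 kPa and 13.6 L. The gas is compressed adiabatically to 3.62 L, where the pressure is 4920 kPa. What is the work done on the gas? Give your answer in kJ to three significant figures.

Adiabatic: W = (P₁V₁ − P₂V₂)/(γ − 1) with γ = 5/3.
P₁V₁ = 7371 J, P₂V₂ = 17810 J.
W = (7371 − 17810) / 0.6667 = -15659 J.
Work on gas = −W_by = 15659 J.

W ≈ 15.7 kJ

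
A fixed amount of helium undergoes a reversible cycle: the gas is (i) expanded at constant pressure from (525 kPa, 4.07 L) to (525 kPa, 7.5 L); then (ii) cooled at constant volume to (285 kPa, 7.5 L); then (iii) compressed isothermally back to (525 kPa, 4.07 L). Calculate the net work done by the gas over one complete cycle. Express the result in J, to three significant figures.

W_net ≈ 494 J

Leg (i): W = PΔV = (525)(7.5 − 4.07) = 1801 J.
Leg (ii): W = 0.
Leg (iii): W = PᵢVᵢ ln(V_f/Vᵢ) = (2138) ln(4.07/7.5) = -1307 J.
W_net = 1801 − 1307 = 494.2 J.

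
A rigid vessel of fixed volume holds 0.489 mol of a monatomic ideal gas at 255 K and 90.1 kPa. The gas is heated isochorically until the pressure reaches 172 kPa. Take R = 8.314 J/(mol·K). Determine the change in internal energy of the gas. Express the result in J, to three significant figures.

Constant volume ⇒ W = 0, so Q = ΔU = nCᵥΔT with Cᵥ = 3R/2 = 12.47 J/(mol·K).
At constant V, T₂/T₁ = P₂/P₁ ⇒ ΔT = T₁(P₂/P₁ − 1) = 255·(172/90.1 − 1) = 231.8 K.
ΔU = (0.489)(12.47)(231.8) = 1414 J.

ΔU ≈ 1410 J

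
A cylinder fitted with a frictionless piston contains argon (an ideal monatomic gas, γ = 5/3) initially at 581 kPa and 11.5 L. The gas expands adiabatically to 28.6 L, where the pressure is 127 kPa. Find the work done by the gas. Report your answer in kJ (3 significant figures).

Adiabatic: W = (P₁V₁ − P₂V₂)/(γ − 1) with γ = 5/3.
P₁V₁ = 6682 J, P₂V₂ = 3632 J.
W = (6682 − 3632) / 0.6667 = 4574 J.

W ≈ 4.57 kJ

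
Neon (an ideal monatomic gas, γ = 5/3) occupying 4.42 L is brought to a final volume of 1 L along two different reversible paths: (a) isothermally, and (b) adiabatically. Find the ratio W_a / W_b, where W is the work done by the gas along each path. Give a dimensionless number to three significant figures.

Path (a) isothermal: W = P₁V₁ ln(V₂/V₁) → W_a/(P₁V₁) = -1.486.
Path (b) adiabatic: W = P₁V₁(1 − (V₁/V₂)^(γ−1))/(γ−1) → W_b/(P₁V₁) = -2.54.
W_a / W_b = -1.486 / -2.54 = 0.5851.

W_a / W_b ≈ 0.585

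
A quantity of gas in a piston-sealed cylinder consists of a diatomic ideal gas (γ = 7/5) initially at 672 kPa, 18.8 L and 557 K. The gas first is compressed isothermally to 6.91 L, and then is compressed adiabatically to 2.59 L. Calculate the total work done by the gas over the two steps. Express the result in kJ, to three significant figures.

Step 1 (isothermal): W = P₁V₁ ln(V₂/V₁) = (12634) ln(6.91/18.8) = -12645 J.
After step 1: P = 1828 kPa, V = 6.91 L, T = 557 K.
Step 2 (adiabatic): W = (P₁V₁ − P₂V₂)/(γ−1) = (12634 − 18707)/0.4 = -15183 J.
W_total = -12645 − 15183 = -27828 J.

W_total ≈ -27.8 kJ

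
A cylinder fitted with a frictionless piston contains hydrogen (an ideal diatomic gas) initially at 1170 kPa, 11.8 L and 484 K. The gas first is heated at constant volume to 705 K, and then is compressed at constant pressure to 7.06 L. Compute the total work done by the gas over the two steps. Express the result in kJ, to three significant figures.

W_total ≈ -8.08 kJ

Step 1 (isochoric): W = 0 (constant volume).
After step 1: P = 1704 kPa (V unchanged).
Step 2 (isobaric): W = PΔV = (1704 kPa)(7.06 − 11.8 L) = -8078 J.
W_total = 0 − 8078 = -8078 J.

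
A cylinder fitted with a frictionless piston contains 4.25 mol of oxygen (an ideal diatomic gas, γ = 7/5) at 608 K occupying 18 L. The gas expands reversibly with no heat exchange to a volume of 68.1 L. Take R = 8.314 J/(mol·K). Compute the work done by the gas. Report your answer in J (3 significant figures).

W ≈ 22200 J

Adiabatic: TV^(γ−1) = const with γ = 7/5.
T₂ = T₁ (V₁/V₂)^(γ−1) = 608 × (18/68.1)^0.4 = 608 × 0.5873 = 357.1 K.
W_by = nCᵥ(T₁ − T₂) = (4.25)(20.79)(608 − 357.1) = 22166 J.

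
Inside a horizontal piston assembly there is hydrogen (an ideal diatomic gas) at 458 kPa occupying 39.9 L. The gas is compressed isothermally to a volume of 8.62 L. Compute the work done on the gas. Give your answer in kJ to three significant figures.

W ≈ 28.0 kJ

Isothermal: W = nRT ln(V₂/V₁) = P₁V₁ ln(V₂/V₁).
P₁V₁ = (458 kPa)(39.9 L) = 18274 J.
W = 18274 × ln(8.62/39.9) = 18274 × -1.532
W_by_gas = -28001 J; work on gas = −W_by = 28001 J.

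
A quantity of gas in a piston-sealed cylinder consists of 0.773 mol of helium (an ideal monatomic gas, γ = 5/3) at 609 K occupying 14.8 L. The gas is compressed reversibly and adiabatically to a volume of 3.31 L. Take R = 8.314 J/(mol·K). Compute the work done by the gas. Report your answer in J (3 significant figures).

W ≈ -10100 J

Adiabatic: TV^(γ−1) = const with γ = 5/3.
T₂ = T₁ (V₁/V₂)^(γ−1) = 609 × (14.8/3.31)^0.667 = 609 × 2.714 = 1653 K.
W_by = nCᵥ(T₁ − T₂) = (0.773)(12.47)(609 − 1653) = -10063 J.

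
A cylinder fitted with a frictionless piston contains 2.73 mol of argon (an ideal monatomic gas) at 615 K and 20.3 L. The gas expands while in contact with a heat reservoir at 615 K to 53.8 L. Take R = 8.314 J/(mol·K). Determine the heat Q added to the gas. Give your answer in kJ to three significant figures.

Isothermal ⇒ ΔU = 0, so Q = W = nRT ln(V₂/V₁).
Q = (2.73)(8.314)(615) ln(53.8/20.3) = 13959 × 0.9747 = 13605 J.

Q ≈ 13.6 kJ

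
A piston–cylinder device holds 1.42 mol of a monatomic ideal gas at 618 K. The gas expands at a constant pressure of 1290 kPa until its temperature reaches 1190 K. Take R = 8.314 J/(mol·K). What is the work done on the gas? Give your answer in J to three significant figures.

Isobaric: W = P ΔV = nR ΔT.
W = (1.42)(8.314)(1190 − 618) = 6753 J.
Work on gas = −W_by = -6753 J.

W ≈ -6750 J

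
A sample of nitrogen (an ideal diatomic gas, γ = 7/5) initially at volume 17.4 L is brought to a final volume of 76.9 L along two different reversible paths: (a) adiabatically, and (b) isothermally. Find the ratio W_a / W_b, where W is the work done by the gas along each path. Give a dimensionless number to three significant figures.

W_a / W_b ≈ 0.754

Path (a) adiabatic: W = P₁V₁(1 − (V₁/V₂)^(γ−1))/(γ−1) → W_a/(P₁V₁) = 1.12.
Path (b) isothermal: W = P₁V₁ ln(V₂/V₁) → W_b/(P₁V₁) = 1.486.
W_a / W_b = 1.12 / 1.486 = 0.7539.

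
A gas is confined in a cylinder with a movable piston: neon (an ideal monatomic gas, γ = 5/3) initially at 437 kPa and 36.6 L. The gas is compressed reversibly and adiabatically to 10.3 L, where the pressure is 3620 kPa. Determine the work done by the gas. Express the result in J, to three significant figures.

W ≈ -31900 J

Adiabatic: W = (P₁V₁ − P₂V₂)/(γ − 1) with γ = 5/3.
P₁V₁ = 15994 J, P₂V₂ = 37286 J.
W = (15994 − 37286) / 0.6667 = -31938 J.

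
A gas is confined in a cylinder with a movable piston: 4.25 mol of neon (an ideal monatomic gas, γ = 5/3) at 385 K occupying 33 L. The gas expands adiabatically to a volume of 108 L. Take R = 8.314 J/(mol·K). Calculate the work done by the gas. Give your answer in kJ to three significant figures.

W ≈ 11.1 kJ

Adiabatic: TV^(γ−1) = const with γ = 5/3.
T₂ = T₁ (V₁/V₂)^(γ−1) = 385 × (33/108)^0.667 = 385 × 0.4537 = 174.7 K.
W_by = nCᵥ(T₁ − T₂) = (4.25)(12.47)(385 − 174.7) = 11149 J.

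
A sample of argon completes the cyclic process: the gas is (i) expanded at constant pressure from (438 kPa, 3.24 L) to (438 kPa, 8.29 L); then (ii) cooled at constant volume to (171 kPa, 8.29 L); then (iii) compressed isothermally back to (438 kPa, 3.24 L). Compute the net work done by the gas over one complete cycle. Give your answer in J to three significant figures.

W_net ≈ 880 J

Leg (i): W = PΔV = (438)(8.29 − 3.24) = 2212 J.
Leg (ii): W = 0.
Leg (iii): W = PᵢVᵢ ln(V_f/Vᵢ) = (1418) ln(3.24/8.29) = -1332 J.
W_net = 2212 − 1332 = 880.1 J.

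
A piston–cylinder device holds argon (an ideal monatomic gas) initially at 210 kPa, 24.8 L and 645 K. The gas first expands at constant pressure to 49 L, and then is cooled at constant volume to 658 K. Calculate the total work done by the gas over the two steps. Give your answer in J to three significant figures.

Step 1 (isobaric): W = PΔV = (210 kPa)(49 − 24.8 L) = 5082 J.
Step 2 (isochoric): W = 0 (constant volume).
W_total = 5082 + 0 = 5082 J.

W_total ≈ 5080 J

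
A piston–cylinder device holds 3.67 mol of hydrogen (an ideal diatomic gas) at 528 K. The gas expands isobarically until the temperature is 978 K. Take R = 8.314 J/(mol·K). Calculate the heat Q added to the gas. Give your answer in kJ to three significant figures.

Isobaric: W = nRΔT = (3.67)(8.314)(450) = 13731 J.
ΔU = nCᵥΔT with Cᵥ = 5R/2: ΔU = (3.67)(20.79)(450) = 34326 J.
Q = ΔU + W = 34326 + 13731 = 48057 J.

Q ≈ 48.1 kJ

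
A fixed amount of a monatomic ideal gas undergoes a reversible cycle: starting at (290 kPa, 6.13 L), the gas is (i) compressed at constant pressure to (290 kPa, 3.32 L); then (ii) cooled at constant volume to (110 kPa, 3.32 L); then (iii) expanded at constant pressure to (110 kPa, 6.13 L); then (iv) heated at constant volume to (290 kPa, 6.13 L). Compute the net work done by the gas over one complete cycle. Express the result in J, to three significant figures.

W_net ≈ -506 J

Constant-volume legs do no work.
W(i) = (290)(3.32 − 6.13) = -814.9 J; W(iii) = (110)(6.13 − 3.32) = 309.1 J.
W_net = -814.9 + 309.1 = -505.8 J (the counter-clockwise enclosed area).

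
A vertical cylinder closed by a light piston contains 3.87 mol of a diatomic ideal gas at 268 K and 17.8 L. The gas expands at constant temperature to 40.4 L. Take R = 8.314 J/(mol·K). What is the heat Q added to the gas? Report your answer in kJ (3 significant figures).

Isothermal ⇒ ΔU = 0, so Q = W = nRT ln(V₂/V₁).
Q = (3.87)(8.314)(268) ln(40.4/17.8) = 8623 × 0.8196 = 7068 J.

Q ≈ 7.07 kJ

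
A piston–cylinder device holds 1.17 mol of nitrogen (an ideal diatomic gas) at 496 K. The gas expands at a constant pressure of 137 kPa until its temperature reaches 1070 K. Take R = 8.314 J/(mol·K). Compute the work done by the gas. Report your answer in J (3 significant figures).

Isobaric: W = P ΔV = nR ΔT.
W = (1.17)(8.314)(1070 − 496) = 5584 J.

W ≈ 5580 J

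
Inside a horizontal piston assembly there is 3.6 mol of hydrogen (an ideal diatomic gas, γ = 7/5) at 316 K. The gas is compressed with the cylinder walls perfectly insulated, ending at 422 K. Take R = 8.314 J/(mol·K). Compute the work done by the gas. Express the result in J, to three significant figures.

Adiabatic ⇒ Q = 0, so W_by = −ΔU = nCᵥ(T₁ − T₂).
Cᵥ = 5R/2 = 20.79 J/(mol·K).
W = (3.6)(20.79)(316 − 422) = -7932 J.

W ≈ -7930 J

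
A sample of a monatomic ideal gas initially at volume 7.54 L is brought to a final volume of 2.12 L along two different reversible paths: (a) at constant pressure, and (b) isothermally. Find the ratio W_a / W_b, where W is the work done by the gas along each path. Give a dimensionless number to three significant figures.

W_a / W_b ≈ 0.567

Path (a) isobaric: W = P₁(V₂ − V₁) → W_a/(P₁V₁) = -0.7188.
Path (b) isothermal: W = P₁V₁ ln(V₂/V₁) → W_b/(P₁V₁) = -1.269.
W_a / W_b = -0.7188 / -1.269 = 0.5665.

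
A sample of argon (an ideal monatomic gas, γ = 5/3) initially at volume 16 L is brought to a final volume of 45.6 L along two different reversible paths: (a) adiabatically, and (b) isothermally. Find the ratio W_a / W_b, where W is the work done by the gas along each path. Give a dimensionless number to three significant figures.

Path (a) adiabatic: W = P₁V₁(1 − (V₁/V₂)^(γ−1))/(γ−1) → W_a/(P₁V₁) = 0.7538.
Path (b) isothermal: W = P₁V₁ ln(V₂/V₁) → W_b/(P₁V₁) = 1.047.
W_a / W_b = 0.7538 / 1.047 = 0.7197.

W_a / W_b ≈ 0.720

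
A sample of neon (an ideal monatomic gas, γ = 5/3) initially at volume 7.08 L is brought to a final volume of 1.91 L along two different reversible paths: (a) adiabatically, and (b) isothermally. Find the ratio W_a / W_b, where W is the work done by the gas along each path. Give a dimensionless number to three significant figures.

W_a / W_b ≈ 1.60

Path (a) adiabatic: W = P₁V₁(1 − (V₁/V₂)^(γ−1))/(γ−1) → W_a/(P₁V₁) = -2.093.
Path (b) isothermal: W = P₁V₁ ln(V₂/V₁) → W_b/(P₁V₁) = -1.31.
W_a / W_b = -2.093 / -1.31 = 1.597.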